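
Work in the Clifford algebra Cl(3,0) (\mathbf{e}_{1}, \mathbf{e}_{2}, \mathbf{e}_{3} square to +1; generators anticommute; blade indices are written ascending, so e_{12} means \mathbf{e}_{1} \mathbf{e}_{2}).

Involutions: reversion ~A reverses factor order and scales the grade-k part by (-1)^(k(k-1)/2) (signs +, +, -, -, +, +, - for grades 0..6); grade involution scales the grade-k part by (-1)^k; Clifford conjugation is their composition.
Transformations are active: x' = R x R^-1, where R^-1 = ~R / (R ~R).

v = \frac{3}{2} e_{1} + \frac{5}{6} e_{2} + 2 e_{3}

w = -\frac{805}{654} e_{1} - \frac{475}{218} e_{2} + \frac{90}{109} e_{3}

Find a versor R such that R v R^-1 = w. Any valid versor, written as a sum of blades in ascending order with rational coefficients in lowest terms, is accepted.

Take R = v + w = \frac{88}{327} e_{1} - \frac{440}{327} e_{2} + \frac{308}{109} e_{3}. Because q(v) = q(w) = \frac{125}{18}, conjugation by R sends v exactly to w.
Answer: \frac{88}{327} e_{1} - \frac{440}{327} e_{2} + \frac{308}{109} e_{3}


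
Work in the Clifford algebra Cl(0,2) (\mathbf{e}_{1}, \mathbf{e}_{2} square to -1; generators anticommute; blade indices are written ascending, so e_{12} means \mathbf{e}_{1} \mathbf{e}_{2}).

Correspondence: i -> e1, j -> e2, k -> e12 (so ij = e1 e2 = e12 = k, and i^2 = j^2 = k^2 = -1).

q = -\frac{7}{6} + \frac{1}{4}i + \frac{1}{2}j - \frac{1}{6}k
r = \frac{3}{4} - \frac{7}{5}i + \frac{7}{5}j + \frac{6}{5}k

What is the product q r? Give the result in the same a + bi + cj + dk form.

In blades: q = -\frac{7}{6} + \frac{1}{4} e_{1} + \frac{1}{2} e_{2} - \frac{1}{6} e_{12}, r = \frac{3}{4} - \frac{7}{5} e_{1} + \frac{7}{5} e_{2} + \frac{6}{5} e_{12}.
Distribute q over r term by term (generator squares from the signature, products reordered to ascending indices): (-\frac{7}{6})*r = -\frac{7}{8} + \frac{49}{30} e_{1} - \frac{49}{30} e_{2} - \frac{7}{5} e_{12}; (\frac{1}{4} e_{1})*r = \frac{7}{20} + \frac{3}{16} e_{1} - \frac{3}{10} e_{2} + \frac{7}{20} e_{12}; (\frac{1}{2} e_{2})*r = -\frac{7}{10} + \frac{3}{5} e_{1} + \frac{3}{8} e_{2} + \frac{7}{10} e_{12}; (-\frac{1}{6} e_{12})*r = \frac{1}{5} + \frac{7}{30} e_{1} + \frac{7}{30} e_{2} - \frac{1}{8} e_{12}.
Sum: -\frac{41}{40} + \frac{637}{240} e_{1} - \frac{53}{40} e_{2} - \frac{19}{40} e_{12}; translating back through the correspondence:
Answer: -\frac{41}{40} + \frac{637}{240}i - \frac{53}{40}j - \frac{19}{40}k


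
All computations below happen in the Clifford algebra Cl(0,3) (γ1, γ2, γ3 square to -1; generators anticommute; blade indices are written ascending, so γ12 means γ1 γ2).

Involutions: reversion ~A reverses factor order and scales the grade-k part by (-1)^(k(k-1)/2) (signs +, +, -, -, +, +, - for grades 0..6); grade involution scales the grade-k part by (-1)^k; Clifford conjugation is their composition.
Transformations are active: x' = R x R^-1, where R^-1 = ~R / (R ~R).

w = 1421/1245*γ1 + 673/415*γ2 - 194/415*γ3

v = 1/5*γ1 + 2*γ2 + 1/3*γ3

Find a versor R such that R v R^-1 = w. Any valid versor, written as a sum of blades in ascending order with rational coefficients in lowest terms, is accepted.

Equal squares first: v^2 = w^2 = -934/225. Then v + w = 334/249*γ1 + 1503/415*γ2 - 167/1245*γ3 is a versor taking v to w, provided it is invertible.
Answer: 334/249*γ1 + 1503/415*γ2 - 167/1245*γ3


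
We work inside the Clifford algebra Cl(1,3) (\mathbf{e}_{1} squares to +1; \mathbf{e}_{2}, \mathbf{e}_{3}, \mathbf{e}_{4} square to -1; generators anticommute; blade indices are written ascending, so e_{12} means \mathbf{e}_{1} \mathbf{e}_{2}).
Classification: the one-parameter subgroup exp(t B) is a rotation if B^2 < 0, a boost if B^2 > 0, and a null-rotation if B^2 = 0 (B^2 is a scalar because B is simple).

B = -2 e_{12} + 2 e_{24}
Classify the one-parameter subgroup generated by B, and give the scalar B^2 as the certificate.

B^2 term by term: the squares give (-2)^2*(e_{12})^2 + (2)^2*(e_{24})^2 = 4*(+1) + 4*(-1) = 0 (each basis 2-blade squares to minus the product of its generators' squares); cross terms between blades sharing an index anticommute and cancel. So B^2 = 0.
Answer: null-rotation, certificate B^2 = 0. Because 0 is invariant under every versor sandwich, the classification follows from its sign alone.


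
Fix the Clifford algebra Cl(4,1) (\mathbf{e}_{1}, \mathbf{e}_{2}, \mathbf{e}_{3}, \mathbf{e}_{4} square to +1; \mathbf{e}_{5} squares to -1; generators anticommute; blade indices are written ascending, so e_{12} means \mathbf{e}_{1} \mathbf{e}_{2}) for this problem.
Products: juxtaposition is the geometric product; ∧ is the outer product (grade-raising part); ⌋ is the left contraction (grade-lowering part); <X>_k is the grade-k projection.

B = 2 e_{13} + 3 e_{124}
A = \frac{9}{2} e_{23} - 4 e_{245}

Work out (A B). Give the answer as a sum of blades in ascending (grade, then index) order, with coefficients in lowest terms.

step 1: 9 e_{12} - 12 e_{15} - \frac{27}{2} e_{134} + 8 e_{12345}
Answer: 9 e_{12} - 12 e_{15} - \frac{27}{2} e_{134} + 8 e_{12345}


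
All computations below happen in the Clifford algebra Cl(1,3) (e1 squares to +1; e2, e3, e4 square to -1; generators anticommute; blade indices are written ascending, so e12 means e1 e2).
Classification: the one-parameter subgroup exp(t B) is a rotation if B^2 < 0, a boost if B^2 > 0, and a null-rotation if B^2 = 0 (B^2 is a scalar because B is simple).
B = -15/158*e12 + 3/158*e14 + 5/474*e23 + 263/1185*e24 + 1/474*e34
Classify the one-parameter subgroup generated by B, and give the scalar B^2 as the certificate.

B^2 term by term: the squares give (-15/158)^2*(e12)^2 + (3/158)^2*(e14)^2 + (5/474)^2*(e23)^2 + (263/1185)^2*(e24)^2 + (1/474)^2*(e34)^2 = 225/24964*(+1) + 9/24964*(+1) + 25/224676*(-1) + 69169/1404225*(-1) + 1/224676*(-1) = -1/25 (each basis 2-blade squares to minus the product of its generators' squares); cross terms between blades sharing an index anticommute and cancel; the commuting (index-disjoint) pairs give grade-4 terms 2*c*c'*(blade product), which cancel blade by blade — e1234: -5/12482 + 5/12482 = 0 — confirming B is simple. So B^2 = -1/25.
Answer: rotation, certificate B^2 = -1/25. The invariant at work: B^2 = -1/25 is unchanged by conjugation, hence its sign classifies the subgroup whatever basis B is written in.


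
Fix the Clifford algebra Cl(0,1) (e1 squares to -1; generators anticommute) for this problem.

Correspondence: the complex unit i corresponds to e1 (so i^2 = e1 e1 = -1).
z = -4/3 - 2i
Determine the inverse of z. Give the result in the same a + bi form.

In blades: z = -4/3 - 2*e1.
With qbar = -4/3 + 2*e1 (scalar fixed, mapped units negated), z qbar = 52/9 (the sum of squared coefficients), so z^-1 = qbar / (52/9) = -3/13 + 9/26*e1; translating back:
Answer: -3/13 + 9/26*i


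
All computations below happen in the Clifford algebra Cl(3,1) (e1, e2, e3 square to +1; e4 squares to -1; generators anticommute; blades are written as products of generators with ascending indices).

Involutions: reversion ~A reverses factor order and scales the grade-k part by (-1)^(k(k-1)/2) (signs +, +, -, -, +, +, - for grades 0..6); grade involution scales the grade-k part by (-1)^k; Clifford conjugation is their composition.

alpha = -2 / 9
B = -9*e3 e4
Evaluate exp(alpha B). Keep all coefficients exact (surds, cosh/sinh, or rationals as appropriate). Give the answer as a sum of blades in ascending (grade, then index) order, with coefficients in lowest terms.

B^2 = (-9)^2*(e3 e4)^2 = 81*(+1) = 81 (a basis 2-blade squares to minus the product of its generators' squares).
B^2 = 81 — the positive square puts this in the hyperbolic regime; l = 9, alpha*l = -2, so exp(alpha B) = cosh(-2) + (sinh(-2)/9)*B = cosh(2) + (-sinh(2)/9)*B.
Answer: cosh(2) + sinh(2)*e3 e4


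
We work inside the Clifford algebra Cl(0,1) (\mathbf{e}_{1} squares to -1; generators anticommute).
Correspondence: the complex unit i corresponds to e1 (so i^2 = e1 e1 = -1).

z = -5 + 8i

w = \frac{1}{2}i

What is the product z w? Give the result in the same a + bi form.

In blades: z = -5 + 8 e_{1}, w = \frac{1}{2} e_{1}.
Distribute z over w term by term (generator squares from the signature, products reordered to ascending indices): (-5)*w = -\frac{5}{2} e_{1}; (8 e_{1})*w = -4.
Sum: -4 - \frac{5}{2} e_{1}; translating back through the correspondence:
Answer: -4 - \frac{5}{2}i


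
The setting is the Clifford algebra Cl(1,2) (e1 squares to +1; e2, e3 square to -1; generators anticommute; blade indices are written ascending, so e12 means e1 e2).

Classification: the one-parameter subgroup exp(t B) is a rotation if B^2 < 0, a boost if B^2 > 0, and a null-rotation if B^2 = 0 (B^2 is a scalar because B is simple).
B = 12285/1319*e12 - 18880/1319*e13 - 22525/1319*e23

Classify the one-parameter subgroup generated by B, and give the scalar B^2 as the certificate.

B^2 term by term: the squares give (12285/1319)^2*(e12)^2 + (-18880/1319)^2*(e13)^2 + (-22525/1319)^2*(e23)^2 = 150921225/1739761*(+1) + 356454400/1739761*(+1) + 507375625/1739761*(-1) = 0 (each basis 2-blade squares to minus the product of its generators' squares); cross terms between blades sharing an index anticommute and cancel. So B^2 = 0.
Answer: null-rotation, certificate B^2 = 0. One invariant decides it: the square 0 survives every conjugation, and its sign is exactly the classification.


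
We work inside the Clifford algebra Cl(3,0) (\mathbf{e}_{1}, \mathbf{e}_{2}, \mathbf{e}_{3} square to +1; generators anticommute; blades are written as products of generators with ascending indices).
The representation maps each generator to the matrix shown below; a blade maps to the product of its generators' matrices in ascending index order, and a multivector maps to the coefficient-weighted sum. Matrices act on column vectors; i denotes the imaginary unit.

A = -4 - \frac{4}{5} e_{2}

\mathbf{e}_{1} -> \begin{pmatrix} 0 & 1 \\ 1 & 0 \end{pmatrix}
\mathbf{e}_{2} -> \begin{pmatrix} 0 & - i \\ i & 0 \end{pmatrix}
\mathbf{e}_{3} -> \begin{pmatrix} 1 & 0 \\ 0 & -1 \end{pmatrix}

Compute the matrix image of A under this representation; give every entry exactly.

M = (-4)*1 + (-\frac{4}{5})*rho(e_{2}), summed entrywise (1 is the identity matrix):
Answer: \begin{pmatrix} -4 & \frac{4 i}{5} \\ - \frac{4 i}{5} & -4 \end{pmatrix}


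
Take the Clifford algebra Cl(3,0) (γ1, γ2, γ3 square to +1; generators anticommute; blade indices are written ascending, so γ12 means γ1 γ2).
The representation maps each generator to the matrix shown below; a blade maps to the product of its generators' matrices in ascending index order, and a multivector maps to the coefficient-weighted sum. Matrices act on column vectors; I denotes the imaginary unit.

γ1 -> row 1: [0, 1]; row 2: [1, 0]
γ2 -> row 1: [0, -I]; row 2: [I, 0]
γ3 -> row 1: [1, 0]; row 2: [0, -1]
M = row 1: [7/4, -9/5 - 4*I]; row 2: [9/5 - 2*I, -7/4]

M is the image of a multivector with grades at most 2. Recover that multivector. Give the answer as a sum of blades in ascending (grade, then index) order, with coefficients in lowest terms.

Method: 1, rho(γ1), rho(γ2), rho(γ3) form a trace-orthogonal basis of the 2x2 complex matrices (tr(X Y) = 2 if X = Y, else 0), so M = m0*1 + m1*rho(γ1) + m2*rho(γ2) + m3*rho(γ3) with m0 = tr(M)/2 = 0, m1 = tr(M rho(γ1))/2 = -3*I, m2 = tr(M rho(γ2))/2 = 1 - 9*I/5, m3 = tr(M rho(γ3))/2 = 7/4.
Multiplying table entries, the bivector images are rho(γ12) = I*rho(γ3), rho(γ13) = -I*rho(γ2), rho(γ23) = I*rho(γ1); with real blade coefficients the real parts of m0..m3 are the coefficients of 1, γ1, γ2, γ3 and the imaginary parts give the bivectors (γ23: Im m1, γ13: -Im m2, γ12: Im m3).
Answer: γ2 + 7/4*γ3 + 9/5*γ13 - 3*γ23


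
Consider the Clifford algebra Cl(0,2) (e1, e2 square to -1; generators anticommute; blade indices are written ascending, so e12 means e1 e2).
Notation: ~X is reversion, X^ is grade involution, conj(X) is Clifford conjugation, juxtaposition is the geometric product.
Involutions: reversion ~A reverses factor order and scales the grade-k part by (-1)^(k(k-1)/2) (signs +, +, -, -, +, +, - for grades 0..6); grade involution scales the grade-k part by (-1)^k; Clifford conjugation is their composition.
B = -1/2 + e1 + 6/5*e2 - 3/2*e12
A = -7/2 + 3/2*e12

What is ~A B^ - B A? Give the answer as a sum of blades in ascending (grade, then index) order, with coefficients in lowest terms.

first term: -1/2 + 17/10*e1 + 57/10*e2 + 6*e12
second term: 4 - 17/10*e1 - 57/10*e2 + 9/2*e12
Answer: -9/2 + 17/5*e1 + 57/5*e2 + 3/2*e12


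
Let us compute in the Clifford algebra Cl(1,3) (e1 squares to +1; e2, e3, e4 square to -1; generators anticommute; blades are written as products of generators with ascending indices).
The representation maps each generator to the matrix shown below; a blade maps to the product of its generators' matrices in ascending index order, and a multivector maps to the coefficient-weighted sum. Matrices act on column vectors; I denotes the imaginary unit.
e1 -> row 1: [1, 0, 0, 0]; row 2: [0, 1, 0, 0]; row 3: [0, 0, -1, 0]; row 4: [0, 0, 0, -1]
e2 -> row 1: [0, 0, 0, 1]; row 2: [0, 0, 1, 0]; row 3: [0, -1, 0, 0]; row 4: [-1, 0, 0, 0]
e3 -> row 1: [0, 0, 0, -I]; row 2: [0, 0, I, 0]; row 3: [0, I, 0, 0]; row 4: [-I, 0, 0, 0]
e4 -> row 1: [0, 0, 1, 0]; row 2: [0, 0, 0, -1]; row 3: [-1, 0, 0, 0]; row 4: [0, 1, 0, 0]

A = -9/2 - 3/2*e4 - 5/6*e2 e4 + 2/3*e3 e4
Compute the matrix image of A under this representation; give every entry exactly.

Bivector images (products of the table entries): rho(e2 e4) = rho(e2)rho(e4) = row 1: [0, 1, 0, 0]; row 2: [-1, 0, 0, 0]; row 3: [0, 0, 0, 1]; row 4: [0, 0, -1, 0]; rho(e3 e4) = rho(e3)rho(e4) = row 1: [0, -I, 0, 0]; row 2: [-I, 0, 0, 0]; row 3: [0, 0, 0, -I]; row 4: [0, 0, -I, 0].
M = (-9/2)*1 + (-3/2)*rho(e4) + (-5/6)*rho(e2 e4) + (2/3)*rho(e3 e4), summed entrywise (1 is the identity matrix):
Answer: row 1: [-9/2, -5/6 - 2*I/3, -3/2, 0]; row 2: [5/6 - 2*I/3, -9/2, 0, 3/2]; row 3: [3/2, 0, -9/2, -5/6 - 2*I/3]; row 4: [0, -3/2, 5/6 - 2*I/3, -9/2]


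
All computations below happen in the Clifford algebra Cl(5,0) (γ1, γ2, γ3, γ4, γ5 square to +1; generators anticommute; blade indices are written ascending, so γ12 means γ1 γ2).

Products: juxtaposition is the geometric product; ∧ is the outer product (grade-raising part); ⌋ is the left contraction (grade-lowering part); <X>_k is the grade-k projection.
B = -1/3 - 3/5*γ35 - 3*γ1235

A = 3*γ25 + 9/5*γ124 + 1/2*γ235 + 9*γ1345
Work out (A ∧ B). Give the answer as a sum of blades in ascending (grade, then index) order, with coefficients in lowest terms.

step 1: -γ25 - 3/5*γ124 - 1/6*γ235 - 3*γ1345 + 27/25*γ12345
Answer: -γ25 - 3/5*γ124 - 1/6*γ235 - 3*γ1345 + 27/25*γ12345


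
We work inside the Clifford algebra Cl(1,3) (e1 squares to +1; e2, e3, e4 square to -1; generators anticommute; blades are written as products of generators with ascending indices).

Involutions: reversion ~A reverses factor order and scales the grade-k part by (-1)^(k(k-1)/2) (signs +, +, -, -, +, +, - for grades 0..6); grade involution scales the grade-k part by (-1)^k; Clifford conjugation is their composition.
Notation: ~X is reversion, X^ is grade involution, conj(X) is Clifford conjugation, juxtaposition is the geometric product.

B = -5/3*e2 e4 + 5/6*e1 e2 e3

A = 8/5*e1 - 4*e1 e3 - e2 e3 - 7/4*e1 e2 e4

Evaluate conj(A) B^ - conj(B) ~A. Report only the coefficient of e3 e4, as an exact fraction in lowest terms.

first term: -25/12*e1 + 10/3*e2 + 4/3*e2 e3 - 25/8*e3 e4 + 8/3*e1 e2 e4 + 20/3*e1 e2 e3 e4
second term: -15/4*e1 - 10/3*e2 + 4/3*e2 e3 - 5/24*e3 e4 + 8/3*e1 e2 e4 - 20/3*e1 e2 e3 e4
Answer: -35/12


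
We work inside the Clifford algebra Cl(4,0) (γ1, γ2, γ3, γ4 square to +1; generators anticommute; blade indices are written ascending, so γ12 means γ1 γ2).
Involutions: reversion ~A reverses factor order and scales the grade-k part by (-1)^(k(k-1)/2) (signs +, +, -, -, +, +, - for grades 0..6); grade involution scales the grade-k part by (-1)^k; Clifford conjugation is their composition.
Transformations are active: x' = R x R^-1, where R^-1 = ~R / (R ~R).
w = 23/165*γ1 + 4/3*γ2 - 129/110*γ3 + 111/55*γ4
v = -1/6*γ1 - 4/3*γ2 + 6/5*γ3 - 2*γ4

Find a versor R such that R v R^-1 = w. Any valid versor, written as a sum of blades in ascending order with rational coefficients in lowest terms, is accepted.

Sketch: the shared square 6521/900 makes R = v + w = -3/110*γ1 + 3/110*γ3 + 1/55*γ4 the natural versor; its sandwich fixes that direction, negates (v - w)/2, and sends v to w.
Answer: -3/110*γ1 + 3/110*γ3 + 1/55*γ4


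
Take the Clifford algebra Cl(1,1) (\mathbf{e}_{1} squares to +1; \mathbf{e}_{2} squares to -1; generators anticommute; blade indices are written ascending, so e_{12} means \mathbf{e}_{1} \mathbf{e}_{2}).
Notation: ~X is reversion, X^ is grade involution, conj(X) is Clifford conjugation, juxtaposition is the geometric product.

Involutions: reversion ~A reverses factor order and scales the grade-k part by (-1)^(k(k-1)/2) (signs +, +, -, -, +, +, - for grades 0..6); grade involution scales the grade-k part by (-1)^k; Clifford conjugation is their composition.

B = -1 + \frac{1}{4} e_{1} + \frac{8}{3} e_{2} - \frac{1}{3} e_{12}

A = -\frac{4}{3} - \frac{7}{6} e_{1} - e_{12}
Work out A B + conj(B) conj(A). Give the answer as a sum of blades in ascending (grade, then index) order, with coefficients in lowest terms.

first term: \frac{11}{8} + \frac{7}{2} e_{1} - \frac{35}{12} e_{2} - \frac{5}{3} e_{12}
second term: \frac{11}{8} - \frac{7}{2} e_{1} + \frac{35}{12} e_{2} + \frac{5}{3} e_{12}
Answer: \frac{11}{4}


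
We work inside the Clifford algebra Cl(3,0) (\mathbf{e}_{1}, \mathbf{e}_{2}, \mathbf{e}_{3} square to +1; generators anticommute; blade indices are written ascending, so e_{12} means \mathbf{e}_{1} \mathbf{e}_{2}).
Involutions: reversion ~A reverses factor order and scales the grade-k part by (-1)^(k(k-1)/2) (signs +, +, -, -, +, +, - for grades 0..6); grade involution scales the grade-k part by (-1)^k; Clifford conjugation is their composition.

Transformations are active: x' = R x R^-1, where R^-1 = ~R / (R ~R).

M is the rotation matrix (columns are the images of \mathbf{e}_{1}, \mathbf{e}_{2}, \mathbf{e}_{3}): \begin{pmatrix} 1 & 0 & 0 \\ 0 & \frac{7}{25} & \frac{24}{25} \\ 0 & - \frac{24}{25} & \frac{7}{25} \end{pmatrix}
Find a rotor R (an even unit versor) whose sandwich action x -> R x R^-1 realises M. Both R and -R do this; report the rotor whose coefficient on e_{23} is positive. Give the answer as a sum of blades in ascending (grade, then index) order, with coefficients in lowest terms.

Method: write R = a + b12*e_{12} + b13*e_{13} + b23*e_{23} with a^2 + b12^2 + b13^2 + b23^2 = 1 (so R^-1 = ~R). Expanding the columns R e_j ~R gives tr M = 4a^2 - 1 and, from the antisymmetric part, M21 - M12 = -4a*b12, M13 - M31 = 4a*b13, M32 - M23 = -4a*b23.
Here tr M = \frac{39}{25}, so a^2 = (1 + tr M)/4 = \frac{16}{25} and a = ±\frac{4}{5}. Taking a = \frac{4}{5}: M21 - M12 = 0, M13 - M31 = 0, M32 - M23 = -\frac{48}{25}, giving b12 = 0, b13 = 0, b23 = \frac{3}{5}, i.e. R = \frac{4}{5} + \frac{3}{5} e_{23}.
Its e_{23} coefficient is already positive.
Answer: \frac{4}{5} + \frac{3}{5} e_{23}. Sheet selection: the two-to-one cover makes ±R indistinguishable at the matrix level (trace \frac{39}{25}), so uniqueness comes from the required sign on e_{23}.


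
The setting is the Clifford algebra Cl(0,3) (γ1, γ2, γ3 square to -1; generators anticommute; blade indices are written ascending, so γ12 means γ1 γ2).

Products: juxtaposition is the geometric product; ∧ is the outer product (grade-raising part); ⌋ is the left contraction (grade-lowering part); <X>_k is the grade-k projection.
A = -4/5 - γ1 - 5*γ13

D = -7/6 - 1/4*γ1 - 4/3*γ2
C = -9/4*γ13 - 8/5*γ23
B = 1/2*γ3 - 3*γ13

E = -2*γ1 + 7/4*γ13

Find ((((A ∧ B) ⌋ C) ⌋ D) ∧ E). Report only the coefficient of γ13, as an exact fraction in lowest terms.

step 1: -2/5*γ3 + 19/10*γ13
step 2: 171/40 + 9/10*γ1 + 16/25*γ2
step 3: -4691/1200 - 171/160*γ1 - 57/10*γ2
step 4: 4691/600*γ1 - 57/5*γ12 - 32837/4800*γ13 + 399/40*γ123
Answer: -32837/4800


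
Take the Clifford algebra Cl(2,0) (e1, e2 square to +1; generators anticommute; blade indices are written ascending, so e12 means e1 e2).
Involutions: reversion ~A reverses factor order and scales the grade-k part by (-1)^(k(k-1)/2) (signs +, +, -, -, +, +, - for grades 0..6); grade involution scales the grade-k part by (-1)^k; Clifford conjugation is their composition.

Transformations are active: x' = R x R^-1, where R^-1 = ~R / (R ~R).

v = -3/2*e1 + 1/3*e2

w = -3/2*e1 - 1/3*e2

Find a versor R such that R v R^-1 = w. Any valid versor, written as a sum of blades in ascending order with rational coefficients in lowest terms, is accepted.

Take R = v + w = -3*e1. Because q(v) = q(w) = 85/36, conjugation by R sends v exactly to w.
Answer: -3*e1


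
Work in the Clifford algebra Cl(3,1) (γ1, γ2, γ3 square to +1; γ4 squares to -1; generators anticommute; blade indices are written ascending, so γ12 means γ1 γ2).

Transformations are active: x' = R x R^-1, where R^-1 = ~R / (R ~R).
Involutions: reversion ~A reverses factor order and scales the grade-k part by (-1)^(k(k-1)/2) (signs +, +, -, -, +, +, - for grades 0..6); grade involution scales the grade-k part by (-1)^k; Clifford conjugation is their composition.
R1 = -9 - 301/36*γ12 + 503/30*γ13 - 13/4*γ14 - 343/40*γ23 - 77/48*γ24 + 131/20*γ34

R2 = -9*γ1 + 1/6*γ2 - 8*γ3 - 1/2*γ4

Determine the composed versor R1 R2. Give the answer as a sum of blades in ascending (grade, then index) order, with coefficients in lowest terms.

Distribute over the terms of R2 (each basis-blade product reordered to ascending indices, repeated generators contracted through their squares):
R1 (-9*γ1) = 81*γ1 - 301/4*γ2 + 1509/10*γ3 - 117/4*γ4 + 3087/40*γ123 + 231/16*γ124 - 1179/20*γ134
R1 (1/6*γ2) = -301/216*γ1 - 3/2*γ2 + 343/240*γ3 + 77/288*γ4 - 503/180*γ123 + 13/24*γ124 + 131/120*γ234
R1 (-8*γ3) = -2012/15*γ1 + 343/5*γ2 + 72*γ3 + 262/5*γ4 + 602/9*γ123 - 26*γ134 - 77/6*γ234
R1 (-1/2*γ4) = -13/8*γ1 - 77/96*γ2 + 131/40*γ3 + 9/2*γ4 + 301/72*γ124 - 503/60*γ134 + 343/80*γ234
Summing the partial products and collecting blades:
Answer: -15161/270*γ1 - 4297/480*γ2 + 10925/48*γ3 + 40201/1440*γ4 + 50857/360*γ123 + 2759/144*γ124 - 280/3*γ134 - 1789/240*γ234


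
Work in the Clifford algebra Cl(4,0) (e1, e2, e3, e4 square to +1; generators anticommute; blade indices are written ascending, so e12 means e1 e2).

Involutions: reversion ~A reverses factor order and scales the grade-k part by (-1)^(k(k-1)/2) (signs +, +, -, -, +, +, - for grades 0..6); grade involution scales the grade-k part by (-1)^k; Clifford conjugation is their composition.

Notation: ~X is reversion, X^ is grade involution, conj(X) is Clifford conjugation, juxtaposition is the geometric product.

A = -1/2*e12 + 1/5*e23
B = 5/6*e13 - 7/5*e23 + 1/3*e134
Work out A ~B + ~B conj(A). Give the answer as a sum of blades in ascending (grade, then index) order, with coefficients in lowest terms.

first term: -7/25 - 1/6*e12 - 7/10*e13 - 5/12*e23 - 1/15*e124 - 1/6*e234
second term: 7/25 - 1/6*e12 - 7/10*e13 - 5/12*e23 - 1/15*e124 - 1/6*e234
Answer: -1/3*e12 - 7/5*e13 - 5/6*e23 - 2/15*e124 - 1/3*e234


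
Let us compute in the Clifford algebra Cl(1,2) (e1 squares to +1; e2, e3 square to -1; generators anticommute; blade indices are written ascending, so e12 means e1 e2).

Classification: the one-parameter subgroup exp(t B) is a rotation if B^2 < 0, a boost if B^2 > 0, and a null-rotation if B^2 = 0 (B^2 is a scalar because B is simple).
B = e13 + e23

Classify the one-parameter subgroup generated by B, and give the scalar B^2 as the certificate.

B^2 term by term: the squares give (1)^2*(e13)^2 + (1)^2*(e23)^2 = 1*(+1) + 1*(-1) = 0 (each basis 2-blade squares to minus the product of its generators' squares); cross terms between blades sharing an index anticommute and cancel. So B^2 = 0.
Answer: null-rotation, certificate B^2 = 0. Check the certificate: B^2 = 0, and that sign is decisive whatever form B takes.


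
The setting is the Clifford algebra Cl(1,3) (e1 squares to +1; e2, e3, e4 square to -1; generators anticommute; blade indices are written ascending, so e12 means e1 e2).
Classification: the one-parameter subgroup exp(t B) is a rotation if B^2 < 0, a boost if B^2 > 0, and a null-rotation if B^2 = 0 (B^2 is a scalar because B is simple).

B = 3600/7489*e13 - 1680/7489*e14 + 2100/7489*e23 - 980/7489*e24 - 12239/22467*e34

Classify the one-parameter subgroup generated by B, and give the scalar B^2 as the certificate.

B^2 term by term: the squares give (3600/7489)^2*(e13)^2 + (-1680/7489)^2*(e14)^2 + (2100/7489)^2*(e23)^2 + (-980/7489)^2*(e24)^2 + (-12239/22467)^2*(e34)^2 = 12960000/56085121*(+1) + 2822400/56085121*(+1) + 4410000/56085121*(-1) + 960400/56085121*(-1) + 149793121/504766089*(-1) = -1/9 (each basis 2-blade squares to minus the product of its generators' squares); cross terms between blades sharing an index anticommute and cancel; the commuting (index-disjoint) pairs give grade-4 terms 2*c*c'*(blade product), which cancel blade by blade — e1234: 7056000/56085121 - 7056000/56085121 = 0 — confirming B is simple. So B^2 = -1/9.
Answer: rotation, certificate B^2 = -1/9. Because -1/9 is invariant under every versor sandwich, the classification follows from its sign alone.


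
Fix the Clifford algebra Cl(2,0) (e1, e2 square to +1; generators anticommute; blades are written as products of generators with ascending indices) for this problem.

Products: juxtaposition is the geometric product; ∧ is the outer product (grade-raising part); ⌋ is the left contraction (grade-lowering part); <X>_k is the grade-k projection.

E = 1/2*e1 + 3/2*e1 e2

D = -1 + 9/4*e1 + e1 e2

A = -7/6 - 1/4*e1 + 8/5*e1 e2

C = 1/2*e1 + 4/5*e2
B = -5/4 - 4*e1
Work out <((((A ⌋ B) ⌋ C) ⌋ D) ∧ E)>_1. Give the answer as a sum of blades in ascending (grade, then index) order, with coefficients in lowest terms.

step 1: 59/24 + 14/3*e1
step 2: 7/3 + 59/48*e1 + 59/30*e2
step 3: 83/192 + 197/60*e1 + 59/48*e2 + 7/3*e1 e2
step 4: 83/384*e1 + 13/384*e1 e2
step 5: 83/384*e1
Answer: 83/384*e1


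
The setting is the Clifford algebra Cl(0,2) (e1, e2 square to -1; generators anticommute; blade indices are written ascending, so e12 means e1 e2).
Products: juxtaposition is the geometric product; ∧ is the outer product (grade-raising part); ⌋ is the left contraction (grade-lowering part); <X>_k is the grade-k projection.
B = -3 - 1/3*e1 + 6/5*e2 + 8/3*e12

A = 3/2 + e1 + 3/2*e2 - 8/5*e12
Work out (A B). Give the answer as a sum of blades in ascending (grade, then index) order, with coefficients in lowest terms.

step 1: -17/10 + 121/50*e1 - 29/6*e2 + 21/2*e12
Answer: -17/10 + 121/50*e1 - 29/6*e2 + 21/2*e12


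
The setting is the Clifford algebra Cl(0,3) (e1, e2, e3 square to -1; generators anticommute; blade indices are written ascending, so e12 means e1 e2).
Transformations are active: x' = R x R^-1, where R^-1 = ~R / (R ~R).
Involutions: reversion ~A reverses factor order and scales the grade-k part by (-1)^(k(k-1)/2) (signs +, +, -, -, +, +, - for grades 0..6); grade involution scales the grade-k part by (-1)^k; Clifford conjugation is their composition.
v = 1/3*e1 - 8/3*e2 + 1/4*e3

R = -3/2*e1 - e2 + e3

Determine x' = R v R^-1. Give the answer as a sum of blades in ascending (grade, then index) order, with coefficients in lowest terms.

~R = -3/2*e1 - e2 + e3, and R ~R = -17/4, so R^-1 = ~R / (-17/4).
R v = -29/12 + 13/3*e12 - 17/24*e13 + 29/12*e23
Answer: -104/51*e1 + 26/17*e2 + 181/204*e3


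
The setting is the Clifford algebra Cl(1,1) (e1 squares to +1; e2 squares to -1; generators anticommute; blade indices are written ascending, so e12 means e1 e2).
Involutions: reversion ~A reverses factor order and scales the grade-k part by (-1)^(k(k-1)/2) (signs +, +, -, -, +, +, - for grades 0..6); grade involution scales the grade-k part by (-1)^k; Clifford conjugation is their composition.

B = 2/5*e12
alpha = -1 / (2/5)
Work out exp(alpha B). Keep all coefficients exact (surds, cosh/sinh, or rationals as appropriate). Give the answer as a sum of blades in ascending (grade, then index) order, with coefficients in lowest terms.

B^2 = (2/5)^2*(e12)^2 = 4/25*(+1) = 4/25 (a basis 2-blade squares to minus the product of its generators' squares).
B^2 = 4/25 — the positive square puts this in the hyperbolic regime; l = 2/5, alpha*l = -1, so exp(alpha B) = cosh(-1) + (sinh(-1)/(2/5))*B = cosh(1) + (-5*sinh(1)/2)*B.
Answer: cosh(1) - sinh(1)*e12


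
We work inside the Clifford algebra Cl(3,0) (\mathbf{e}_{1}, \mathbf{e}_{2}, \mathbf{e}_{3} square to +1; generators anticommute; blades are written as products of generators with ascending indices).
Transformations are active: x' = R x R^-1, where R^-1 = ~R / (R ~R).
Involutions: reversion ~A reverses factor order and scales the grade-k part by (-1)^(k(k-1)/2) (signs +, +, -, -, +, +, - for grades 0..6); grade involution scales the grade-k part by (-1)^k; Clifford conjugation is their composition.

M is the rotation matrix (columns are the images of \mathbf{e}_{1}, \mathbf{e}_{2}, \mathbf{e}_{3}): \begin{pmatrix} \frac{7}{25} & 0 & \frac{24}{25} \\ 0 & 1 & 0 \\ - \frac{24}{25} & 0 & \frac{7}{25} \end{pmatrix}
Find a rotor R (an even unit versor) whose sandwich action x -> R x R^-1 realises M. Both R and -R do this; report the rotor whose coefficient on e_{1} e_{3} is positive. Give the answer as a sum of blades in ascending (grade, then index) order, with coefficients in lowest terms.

Method: write R = a + b12*e_{1} e_{2} + b13*e_{1} e_{3} + b23*e_{2} e_{3} with a^2 + b12^2 + b13^2 + b23^2 = 1 (so R^-1 = ~R). Expanding the columns R e_j ~R gives tr M = 4a^2 - 1 and, from the antisymmetric part, M21 - M12 = -4a*b12, M13 - M31 = 4a*b13, M32 - M23 = -4a*b23.
Here tr M = \frac{39}{25}, so a^2 = (1 + tr M)/4 = \frac{16}{25} and a = ±\frac{4}{5}. Taking a = \frac{4}{5}: M21 - M12 = 0, M13 - M31 = \frac{48}{25}, M32 - M23 = 0, giving b12 = 0, b13 = \frac{3}{5}, b23 = 0, i.e. R = \frac{4}{5} + \frac{3}{5} e_{1} e_{3}.
Its e_{1} e_{3} coefficient is already positive.
Answer: \frac{4}{5} + \frac{3}{5} e_{1} e_{3}. Sheet selection: the two-to-one cover makes ±R indistinguishable at the matrix level (trace \frac{39}{25}), so uniqueness comes from the required sign on e_{1} e_{3}.


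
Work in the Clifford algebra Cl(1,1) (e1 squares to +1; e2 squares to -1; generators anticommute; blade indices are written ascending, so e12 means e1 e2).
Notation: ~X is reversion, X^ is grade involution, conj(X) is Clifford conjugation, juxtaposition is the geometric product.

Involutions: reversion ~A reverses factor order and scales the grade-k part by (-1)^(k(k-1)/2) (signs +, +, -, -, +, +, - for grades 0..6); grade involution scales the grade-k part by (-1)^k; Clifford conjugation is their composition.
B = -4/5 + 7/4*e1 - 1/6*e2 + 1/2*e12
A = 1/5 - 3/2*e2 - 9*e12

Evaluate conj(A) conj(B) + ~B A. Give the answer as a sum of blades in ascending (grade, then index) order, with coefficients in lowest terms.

first term: -491/100 - 13/5*e1 + 175/12*e2 - 187/40*e12
second term: 409/100 + 11/10*e1 - 175/12*e2 + 179/40*e12
Answer: -41/50 - 3/2*e1 - 1/5*e12


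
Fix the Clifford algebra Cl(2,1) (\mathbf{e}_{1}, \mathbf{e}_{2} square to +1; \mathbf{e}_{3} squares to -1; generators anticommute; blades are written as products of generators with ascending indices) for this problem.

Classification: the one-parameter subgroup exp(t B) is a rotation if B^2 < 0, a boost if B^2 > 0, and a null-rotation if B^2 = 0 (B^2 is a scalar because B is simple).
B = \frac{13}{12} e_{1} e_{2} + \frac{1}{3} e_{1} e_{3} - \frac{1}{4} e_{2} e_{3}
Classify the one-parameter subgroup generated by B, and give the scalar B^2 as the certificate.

B^2 term by term: the squares give (\frac{13}{12})^2*(e_{1} e_{2})^2 + (\frac{1}{3})^2*(e_{1} e_{3})^2 + (-\frac{1}{4})^2*(e_{2} e_{3})^2 = \frac{169}{144}*(-1) + \frac{1}{9}*(+1) + \frac{1}{16}*(+1) = -1 (each basis 2-blade squares to minus the product of its generators' squares); cross terms between blades sharing an index anticommute and cancel. So B^2 = -1.
Answer: rotation, certificate B^2 = -1. Certificate logic: -1 is a conjugation-invariant scalar, so its sign fixes rotation versus boost versus null-rotation outright.


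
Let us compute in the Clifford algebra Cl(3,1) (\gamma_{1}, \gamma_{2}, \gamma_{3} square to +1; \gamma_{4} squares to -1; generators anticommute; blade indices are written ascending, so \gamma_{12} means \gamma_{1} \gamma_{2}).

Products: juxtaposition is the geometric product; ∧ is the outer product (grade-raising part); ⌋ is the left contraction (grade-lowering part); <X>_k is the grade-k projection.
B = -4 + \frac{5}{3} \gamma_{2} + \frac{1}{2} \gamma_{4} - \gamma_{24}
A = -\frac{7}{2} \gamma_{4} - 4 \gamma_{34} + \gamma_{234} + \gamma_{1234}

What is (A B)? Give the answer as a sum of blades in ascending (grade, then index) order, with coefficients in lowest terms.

step 1: \frac{7}{4} + \frac{7}{2} \gamma_{2} + 3 \gamma_{3} + 14 \gamma_{4} + \gamma_{13} - \frac{9}{2} \gamma_{23} + \frac{35}{6} \gamma_{24} + \frac{53}{3} \gamma_{34} - \frac{1}{2} \gamma_{123} + \frac{5}{3} \gamma_{134} - \frac{32}{3} \gamma_{234} - 4 \gamma_{1234}
Answer: \frac{7}{4} + \frac{7}{2} \gamma_{2} + 3 \gamma_{3} + 14 \gamma_{4} + \gamma_{13} - \frac{9}{2} \gamma_{23} + \frac{35}{6} \gamma_{24} + \frac{53}{3} \gamma_{34} - \frac{1}{2} \gamma_{123} + \frac{5}{3} \gamma_{134} - \frac{32}{3} \gamma_{234} - 4 \gamma_{1234}


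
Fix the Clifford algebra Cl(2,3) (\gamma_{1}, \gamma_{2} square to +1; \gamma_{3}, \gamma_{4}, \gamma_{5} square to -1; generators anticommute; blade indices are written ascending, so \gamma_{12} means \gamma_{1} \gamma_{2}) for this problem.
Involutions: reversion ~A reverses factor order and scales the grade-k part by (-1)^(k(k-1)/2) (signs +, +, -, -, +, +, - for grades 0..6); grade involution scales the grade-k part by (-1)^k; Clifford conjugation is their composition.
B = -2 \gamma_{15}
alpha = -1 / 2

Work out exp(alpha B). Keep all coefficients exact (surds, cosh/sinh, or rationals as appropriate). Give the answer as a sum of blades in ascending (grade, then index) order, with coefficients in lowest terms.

B^2 = (-2)^2*(\gamma_{15})^2 = 4*(+1) = 4 (a basis 2-blade squares to minus the product of its generators' squares).
B^2 = 4 — B^2 > 0, so the exponential closes hyperbolically: l = 2, alpha*l = -1, so exp(alpha B) = cosh(-1) + (sinh(-1)/2)*B = \cosh{\left(1 \right)} + (- \frac{\sinh{\left(1 \right)}}{2})*B.
Answer: \cosh{\left(1 \right)} + \sinh{\left(1 \right)} \gamma_{15}


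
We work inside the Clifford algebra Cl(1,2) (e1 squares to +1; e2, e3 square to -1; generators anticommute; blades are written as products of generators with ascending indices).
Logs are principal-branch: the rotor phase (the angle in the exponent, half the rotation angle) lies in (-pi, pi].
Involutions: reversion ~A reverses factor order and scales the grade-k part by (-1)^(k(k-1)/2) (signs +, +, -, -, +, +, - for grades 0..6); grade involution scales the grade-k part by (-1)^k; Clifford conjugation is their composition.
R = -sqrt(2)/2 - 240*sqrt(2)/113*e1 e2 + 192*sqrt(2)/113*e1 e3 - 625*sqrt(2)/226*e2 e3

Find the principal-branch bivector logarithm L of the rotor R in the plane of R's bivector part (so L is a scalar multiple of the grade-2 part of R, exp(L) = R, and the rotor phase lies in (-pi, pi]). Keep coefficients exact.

The scalar part of R is -sqrt(2)/2, and that scalar determines the rotor phase on the principal branch; recovering the unit plane as bivector-part over sine of the phase gives L = phase * plane.
Concretely: cos(phase) = -sqrt(2)/2 gives phase = ±3*pi/4, and since phase/sin(phase) is even the sign is immaterial: L = (phase/sin(phase)) * <R>_2 = (3*sqrt(2)*pi/4) * <R>_2.
Answer: -360*pi/113*e1 e2 + 288*pi/113*e1 e3 - 1875*pi/452*e2 e3


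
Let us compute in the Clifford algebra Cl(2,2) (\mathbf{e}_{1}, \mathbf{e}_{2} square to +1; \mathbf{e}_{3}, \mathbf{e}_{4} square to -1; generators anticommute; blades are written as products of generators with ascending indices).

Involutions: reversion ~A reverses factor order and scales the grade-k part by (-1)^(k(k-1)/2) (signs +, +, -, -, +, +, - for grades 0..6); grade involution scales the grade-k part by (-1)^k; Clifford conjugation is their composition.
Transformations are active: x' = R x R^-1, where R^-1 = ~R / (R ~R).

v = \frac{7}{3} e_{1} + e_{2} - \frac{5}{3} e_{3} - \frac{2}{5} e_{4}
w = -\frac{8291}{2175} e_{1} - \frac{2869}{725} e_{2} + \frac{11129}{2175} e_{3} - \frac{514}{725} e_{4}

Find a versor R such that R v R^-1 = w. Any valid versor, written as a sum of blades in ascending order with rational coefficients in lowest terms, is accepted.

Since q(v) = q(w) = \frac{263}{75}, the sum R = v + w = -\frac{1072}{725} e_{1} - \frac{2144}{725} e_{2} + \frac{7504}{2175} e_{3} - \frac{804}{725} e_{4} does the job whenever invertible.
Answer: -\frac{1072}{725} e_{1} - \frac{2144}{725} e_{2} + \frac{7504}{2175} e_{3} - \frac{804}{725} e_{4}


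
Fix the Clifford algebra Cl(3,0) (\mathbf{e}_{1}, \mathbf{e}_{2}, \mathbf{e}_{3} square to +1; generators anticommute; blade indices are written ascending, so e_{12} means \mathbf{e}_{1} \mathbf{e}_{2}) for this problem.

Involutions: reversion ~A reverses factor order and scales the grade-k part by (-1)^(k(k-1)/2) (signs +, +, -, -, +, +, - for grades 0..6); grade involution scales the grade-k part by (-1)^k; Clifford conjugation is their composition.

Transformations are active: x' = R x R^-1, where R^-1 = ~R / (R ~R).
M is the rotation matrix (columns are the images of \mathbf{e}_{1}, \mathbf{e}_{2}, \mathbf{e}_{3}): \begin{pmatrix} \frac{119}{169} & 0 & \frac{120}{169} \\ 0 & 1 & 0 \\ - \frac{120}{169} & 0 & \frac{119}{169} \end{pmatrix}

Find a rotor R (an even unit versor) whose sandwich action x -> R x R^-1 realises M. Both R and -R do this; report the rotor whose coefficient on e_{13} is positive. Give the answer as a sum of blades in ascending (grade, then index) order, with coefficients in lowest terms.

Method: write R = a + b12*e_{12} + b13*e_{13} + b23*e_{23} with a^2 + b12^2 + b13^2 + b23^2 = 1 (so R^-1 = ~R). Expanding the columns R e_j ~R gives tr M = 4a^2 - 1 and, from the antisymmetric part, M21 - M12 = -4a*b12, M13 - M31 = 4a*b13, M32 - M23 = -4a*b23.
Here tr M = \frac{407}{169}, so a^2 = (1 + tr M)/4 = \frac{144}{169} and a = ±\frac{12}{13}. Taking a = \frac{12}{13}: M21 - M12 = 0, M13 - M31 = \frac{240}{169}, M32 - M23 = 0, giving b12 = 0, b13 = \frac{5}{13}, b23 = 0, i.e. R = \frac{12}{13} + \frac{5}{13} e_{13}.
Its e_{13} coefficient is already positive.
Answer: \frac{12}{13} + \frac{5}{13} e_{13}. Uniqueness: Spin(3) -> SO(3) maps R and -R to the same rotation of trace \frac{407}{169}; fixing the sign of the e_{13} coefficient removes the ambiguity.


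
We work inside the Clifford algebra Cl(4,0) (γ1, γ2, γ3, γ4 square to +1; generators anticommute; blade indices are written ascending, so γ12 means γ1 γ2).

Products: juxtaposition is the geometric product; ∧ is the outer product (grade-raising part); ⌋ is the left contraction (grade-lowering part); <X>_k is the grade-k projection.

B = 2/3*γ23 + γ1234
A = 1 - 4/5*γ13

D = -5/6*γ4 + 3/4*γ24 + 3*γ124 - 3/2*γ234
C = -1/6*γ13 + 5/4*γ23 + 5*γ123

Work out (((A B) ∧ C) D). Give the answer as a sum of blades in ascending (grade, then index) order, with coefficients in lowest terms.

step 1: 8/15*γ12 + 2/3*γ23 - 4/5*γ24 + γ1234
step 2: -2/15*γ1234
step 3: -1/5*γ1 + 2/5*γ3 - 1/10*γ13 + 1/9*γ123
Answer: -1/5*γ1 + 2/5*γ3 - 1/10*γ13 + 1/9*γ123


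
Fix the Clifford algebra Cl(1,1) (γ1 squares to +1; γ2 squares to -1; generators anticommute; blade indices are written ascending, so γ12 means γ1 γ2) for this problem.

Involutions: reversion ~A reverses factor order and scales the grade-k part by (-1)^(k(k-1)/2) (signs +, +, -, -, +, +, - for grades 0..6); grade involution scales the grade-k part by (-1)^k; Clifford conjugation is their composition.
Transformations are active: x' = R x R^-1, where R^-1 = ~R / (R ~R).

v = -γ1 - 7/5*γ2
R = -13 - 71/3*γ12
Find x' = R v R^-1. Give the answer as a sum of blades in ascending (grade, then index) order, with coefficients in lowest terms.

~R = -13 + 71/3*γ12, and R ~R = -3520/9, so R^-1 = ~R / (-3520/9).
R v = -302/15*γ1 - 82/15*γ2
Answer: -1489/4400*γ1 + 4561/4400*γ2
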